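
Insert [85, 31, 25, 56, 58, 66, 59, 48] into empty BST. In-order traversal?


Insert 85: root
Insert 31: L from 85
Insert 25: L from 85 -> L from 31
Insert 56: L from 85 -> R from 31
Insert 58: L from 85 -> R from 31 -> R from 56
Insert 66: L from 85 -> R from 31 -> R from 56 -> R from 58
Insert 59: L from 85 -> R from 31 -> R from 56 -> R from 58 -> L from 66
Insert 48: L from 85 -> R from 31 -> L from 56

In-order: [25, 31, 48, 56, 58, 59, 66, 85]


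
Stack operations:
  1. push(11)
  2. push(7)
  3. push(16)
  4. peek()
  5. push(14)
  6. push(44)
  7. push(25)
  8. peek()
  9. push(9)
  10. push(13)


push(11) -> [11]
push(7) -> [11, 7]
push(16) -> [11, 7, 16]
peek()->16
push(14) -> [11, 7, 16, 14]
push(44) -> [11, 7, 16, 14, 44]
push(25) -> [11, 7, 16, 14, 44, 25]
peek()->25
push(9) -> [11, 7, 16, 14, 44, 25, 9]
push(13) -> [11, 7, 16, 14, 44, 25, 9, 13]

Final stack: [11, 7, 16, 14, 44, 25, 9, 13]


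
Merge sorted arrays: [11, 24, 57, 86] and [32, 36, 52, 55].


Take 11 from A
Take 24 from A
Take 32 from B
Take 36 from B
Take 52 from B
Take 55 from B

Merged: [11, 24, 32, 36, 52, 55, 57, 86]


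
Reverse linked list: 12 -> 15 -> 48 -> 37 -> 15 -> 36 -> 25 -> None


Step 1: curr=12, set curr.next=prev(None) | reversed so far: 12
Step 2: curr=15, set curr.next=prev(12) | reversed so far: 15 -> 12
Step 3: curr=48, set curr.next=prev(15) | reversed so far: 48 -> 15 -> 12
Step 4: curr=37, set curr.next=prev(48) | reversed so far: 37 -> 48 -> 15 -> 12
Step 5: curr=15, set curr.next=prev(37) | reversed so far: 15 -> 37 -> 48 -> 15 -> 12
Step 6: curr=36, set curr.next=prev(15) | reversed so far: 36 -> 15 -> 37 -> 48 -> 15 -> 12
Step 7: curr=25, set curr.next=prev(36) | reversed so far: 25 -> 36 -> 15 -> 37 -> 48 -> 15 -> 12

25 -> 36 -> 15 -> 37 -> 48 -> 15 -> 12 -> None


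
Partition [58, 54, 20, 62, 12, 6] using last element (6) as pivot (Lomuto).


Pivot: 6
Place pivot at 0: [6, 54, 20, 62, 12, 58]

Partitioned: [6, 54, 20, 62, 12, 58]


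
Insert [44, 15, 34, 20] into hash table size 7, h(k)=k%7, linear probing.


Insert 44: h=2 -> slot 2
Insert 15: h=1 -> slot 1
Insert 34: h=6 -> slot 6
Insert 20: h=6, 1 probes -> slot 0

Table: [20, 15, 44, None, None, None, 34]


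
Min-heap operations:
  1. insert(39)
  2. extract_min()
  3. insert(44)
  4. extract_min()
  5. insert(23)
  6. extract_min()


insert(39) -> [39]
extract_min()->39, []
insert(44) -> [44]
extract_min()->44, []
insert(23) -> [23]
extract_min()->23, []

Final heap: []


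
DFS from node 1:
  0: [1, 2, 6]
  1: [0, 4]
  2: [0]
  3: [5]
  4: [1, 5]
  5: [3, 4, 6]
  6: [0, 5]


Visit 1, push [4, 0]
Visit 0, push [6, 2]
Visit 2, push []
Visit 6, push [5]
Visit 5, push [4, 3]
Visit 3, push []
Visit 4, push []

DFS order: [1, 0, 2, 6, 5, 3, 4]


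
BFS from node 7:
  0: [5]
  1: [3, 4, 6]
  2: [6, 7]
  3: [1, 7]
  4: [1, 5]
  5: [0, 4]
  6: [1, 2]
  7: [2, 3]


Visit 7, enqueue [2, 3]
Visit 2, enqueue [6]
Visit 3, enqueue [1]
Visit 6, enqueue []
Visit 1, enqueue [4]
Visit 4, enqueue [5]
Visit 5, enqueue [0]
Visit 0, enqueue []

BFS order: [7, 2, 3, 6, 1, 4, 5, 0]


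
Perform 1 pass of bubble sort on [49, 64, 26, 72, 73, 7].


Initial: [49, 64, 26, 72, 73, 7]
Pass 1: [49, 26, 64, 72, 7, 73] (2 swaps)

After 1 pass: [49, 26, 64, 72, 7, 73]


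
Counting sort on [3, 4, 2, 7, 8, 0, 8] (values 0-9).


Input: [3, 4, 2, 7, 8, 0, 8]
Counts: [1, 0, 1, 1, 1, 0, 0, 1, 2, 0]

Sorted: [0, 2, 3, 4, 7, 8, 8]


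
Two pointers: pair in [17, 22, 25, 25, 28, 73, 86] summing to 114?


lo=0(17)+hi=6(86)=103
lo=1(22)+hi=6(86)=108
lo=2(25)+hi=6(86)=111
lo=3(25)+hi=6(86)=111
lo=4(28)+hi=6(86)=114

Yes: 28+86=114


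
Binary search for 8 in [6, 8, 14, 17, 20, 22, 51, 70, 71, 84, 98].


Step 1: lo=0, hi=10, mid=5, val=22
Step 2: lo=0, hi=4, mid=2, val=14
Step 3: lo=0, hi=1, mid=0, val=6
Step 4: lo=1, hi=1, mid=1, val=8

Found at index 1


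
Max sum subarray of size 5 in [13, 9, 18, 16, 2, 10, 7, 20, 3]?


[0:5]: 58
[1:6]: 55
[2:7]: 53
[3:8]: 55
[4:9]: 42

Max: 58 at [0:5]


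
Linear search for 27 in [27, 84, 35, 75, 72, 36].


i=0: 27==27 found!

Found at 0, 1 comps


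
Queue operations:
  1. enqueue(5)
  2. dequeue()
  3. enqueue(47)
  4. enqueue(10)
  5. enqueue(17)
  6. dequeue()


enqueue(5) -> [5]
dequeue()->5, []
enqueue(47) -> [47]
enqueue(10) -> [47, 10]
enqueue(17) -> [47, 10, 17]
dequeue()->47, [10, 17]

Final queue: [10, 17]


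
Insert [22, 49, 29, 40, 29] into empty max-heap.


Insert 22: [22]
Insert 49: [49, 22]
Insert 29: [49, 22, 29]
Insert 40: [49, 40, 29, 22]
Insert 29: [49, 40, 29, 22, 29]

Final heap: [49, 40, 29, 22, 29]


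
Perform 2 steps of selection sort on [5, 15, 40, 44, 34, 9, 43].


Initial: [5, 15, 40, 44, 34, 9, 43]
Step 1: min=5 at 0
  Swap: [5, 15, 40, 44, 34, 9, 43]
Step 2: min=9 at 5
  Swap: [5, 9, 40, 44, 34, 15, 43]

After 2 steps: [5, 9, 40, 44, 34, 15, 43]


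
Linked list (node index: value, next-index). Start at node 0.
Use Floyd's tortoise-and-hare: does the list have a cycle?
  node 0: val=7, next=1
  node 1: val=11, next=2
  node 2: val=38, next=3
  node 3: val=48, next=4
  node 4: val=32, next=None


Floyd's tortoise (slow, +1) and hare (fast, +2):
  init: slow=0, fast=0
  step 1: slow=1, fast=2
  step 2: slow=2, fast=4
  step 3: fast -> None, no cycle

Cycle: no


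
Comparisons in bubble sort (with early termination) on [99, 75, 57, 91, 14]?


Algorithm: bubble sort (with early termination)
Input: [99, 75, 57, 91, 14]
Sorted: [14, 57, 75, 91, 99]

10


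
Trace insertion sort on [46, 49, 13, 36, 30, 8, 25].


Initial: [46, 49, 13, 36, 30, 8, 25]
Insert 49: [46, 49, 13, 36, 30, 8, 25]
Insert 13: [13, 46, 49, 36, 30, 8, 25]
Insert 36: [13, 36, 46, 49, 30, 8, 25]
Insert 30: [13, 30, 36, 46, 49, 8, 25]
Insert 8: [8, 13, 30, 36, 46, 49, 25]
Insert 25: [8, 13, 25, 30, 36, 46, 49]

Sorted: [8, 13, 25, 30, 36, 46, 49]


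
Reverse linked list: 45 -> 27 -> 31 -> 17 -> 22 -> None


Step 1: curr=45, set curr.next=prev(None) | reversed so far: 45
Step 2: curr=27, set curr.next=prev(45) | reversed so far: 27 -> 45
Step 3: curr=31, set curr.next=prev(27) | reversed so far: 31 -> 27 -> 45
Step 4: curr=17, set curr.next=prev(31) | reversed so far: 17 -> 31 -> 27 -> 45
Step 5: curr=22, set curr.next=prev(17) | reversed so far: 22 -> 17 -> 31 -> 27 -> 45

22 -> 17 -> 31 -> 27 -> 45 -> None


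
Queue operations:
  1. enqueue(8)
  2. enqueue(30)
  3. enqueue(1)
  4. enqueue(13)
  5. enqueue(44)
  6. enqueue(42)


enqueue(8) -> [8]
enqueue(30) -> [8, 30]
enqueue(1) -> [8, 30, 1]
enqueue(13) -> [8, 30, 1, 13]
enqueue(44) -> [8, 30, 1, 13, 44]
enqueue(42) -> [8, 30, 1, 13, 44, 42]

Final queue: [8, 30, 1, 13, 44, 42]


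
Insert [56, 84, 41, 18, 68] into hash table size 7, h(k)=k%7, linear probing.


Insert 56: h=0 -> slot 0
Insert 84: h=0, 1 probes -> slot 1
Insert 41: h=6 -> slot 6
Insert 18: h=4 -> slot 4
Insert 68: h=5 -> slot 5

Table: [56, 84, None, None, 18, 68, 41]


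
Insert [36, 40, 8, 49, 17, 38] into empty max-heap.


Insert 36: [36]
Insert 40: [40, 36]
Insert 8: [40, 36, 8]
Insert 49: [49, 40, 8, 36]
Insert 17: [49, 40, 8, 36, 17]
Insert 38: [49, 40, 38, 36, 17, 8]

Final heap: [49, 40, 38, 36, 17, 8]


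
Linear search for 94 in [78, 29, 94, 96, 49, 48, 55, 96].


i=0: 78!=94
i=1: 29!=94
i=2: 94==94 found!

Found at 2, 3 comps


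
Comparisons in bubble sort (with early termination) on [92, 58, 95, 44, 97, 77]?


Algorithm: bubble sort (with early termination)
Input: [92, 58, 95, 44, 97, 77]
Sorted: [44, 58, 77, 92, 95, 97]

14


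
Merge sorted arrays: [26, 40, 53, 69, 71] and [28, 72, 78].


Take 26 from A
Take 28 from B
Take 40 from A
Take 53 from A
Take 69 from A
Take 71 from A

Merged: [26, 28, 40, 53, 69, 71, 72, 78]


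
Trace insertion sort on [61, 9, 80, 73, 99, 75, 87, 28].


Initial: [61, 9, 80, 73, 99, 75, 87, 28]
Insert 9: [9, 61, 80, 73, 99, 75, 87, 28]
Insert 80: [9, 61, 80, 73, 99, 75, 87, 28]
Insert 73: [9, 61, 73, 80, 99, 75, 87, 28]
Insert 99: [9, 61, 73, 80, 99, 75, 87, 28]
Insert 75: [9, 61, 73, 75, 80, 99, 87, 28]
Insert 87: [9, 61, 73, 75, 80, 87, 99, 28]
Insert 28: [9, 28, 61, 73, 75, 80, 87, 99]

Sorted: [9, 28, 61, 73, 75, 80, 87, 99]


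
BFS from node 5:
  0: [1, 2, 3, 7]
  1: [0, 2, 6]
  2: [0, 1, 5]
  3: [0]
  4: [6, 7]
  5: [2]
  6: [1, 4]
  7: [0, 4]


Visit 5, enqueue [2]
Visit 2, enqueue [0, 1]
Visit 0, enqueue [3, 7]
Visit 1, enqueue [6]
Visit 3, enqueue []
Visit 7, enqueue [4]
Visit 6, enqueue []
Visit 4, enqueue []

BFS order: [5, 2, 0, 1, 3, 7, 6, 4]


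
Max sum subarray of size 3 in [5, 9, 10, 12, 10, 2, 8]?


[0:3]: 24
[1:4]: 31
[2:5]: 32
[3:6]: 24
[4:7]: 20

Max: 32 at [2:5]


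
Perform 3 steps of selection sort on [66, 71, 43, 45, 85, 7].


Initial: [66, 71, 43, 45, 85, 7]
Step 1: min=7 at 5
  Swap: [7, 71, 43, 45, 85, 66]
Step 2: min=43 at 2
  Swap: [7, 43, 71, 45, 85, 66]
Step 3: min=45 at 3
  Swap: [7, 43, 45, 71, 85, 66]

After 3 steps: [7, 43, 45, 71, 85, 66]


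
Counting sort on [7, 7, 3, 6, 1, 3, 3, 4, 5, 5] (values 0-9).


Input: [7, 7, 3, 6, 1, 3, 3, 4, 5, 5]
Counts: [0, 1, 0, 3, 1, 2, 1, 2, 0, 0]

Sorted: [1, 3, 3, 3, 4, 5, 5, 6, 7, 7]


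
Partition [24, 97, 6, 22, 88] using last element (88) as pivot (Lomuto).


Pivot: 88
  24 <= 88: advance i (no swap)
  6 <= 88: swap -> [24, 6, 97, 22, 88]
  22 <= 88: swap -> [24, 6, 22, 97, 88]
Place pivot at 3: [24, 6, 22, 88, 97]

Partitioned: [24, 6, 22, 88, 97]


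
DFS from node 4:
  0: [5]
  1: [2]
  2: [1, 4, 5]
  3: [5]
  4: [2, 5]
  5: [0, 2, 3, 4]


Visit 4, push [5, 2]
Visit 2, push [5, 1]
Visit 1, push []
Visit 5, push [3, 0]
Visit 0, push []
Visit 3, push []

DFS order: [4, 2, 1, 5, 0, 3]


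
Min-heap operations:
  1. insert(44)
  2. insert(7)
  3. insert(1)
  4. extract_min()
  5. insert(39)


insert(44) -> [44]
insert(7) -> [7, 44]
insert(1) -> [1, 44, 7]
extract_min()->1, [7, 44]
insert(39) -> [7, 44, 39]

Final heap: [7, 44, 39]


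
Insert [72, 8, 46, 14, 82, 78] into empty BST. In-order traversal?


Insert 72: root
Insert 8: L from 72
Insert 46: L from 72 -> R from 8
Insert 14: L from 72 -> R from 8 -> L from 46
Insert 82: R from 72
Insert 78: R from 72 -> L from 82

In-order: [8, 14, 46, 72, 78, 82]


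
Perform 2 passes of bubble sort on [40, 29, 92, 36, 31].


Initial: [40, 29, 92, 36, 31]
Pass 1: [29, 40, 36, 31, 92] (3 swaps)
Pass 2: [29, 36, 31, 40, 92] (2 swaps)

After 2 passes: [29, 36, 31, 40, 92]


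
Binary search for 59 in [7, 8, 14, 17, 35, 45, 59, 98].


Step 1: lo=0, hi=7, mid=3, val=17
Step 2: lo=4, hi=7, mid=5, val=45
Step 3: lo=6, hi=7, mid=6, val=59

Found at index 6


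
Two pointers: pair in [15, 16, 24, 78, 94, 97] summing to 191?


lo=0(15)+hi=5(97)=112
lo=1(16)+hi=5(97)=113
lo=2(24)+hi=5(97)=121
lo=3(78)+hi=5(97)=175
lo=4(94)+hi=5(97)=191

Yes: 94+97=191


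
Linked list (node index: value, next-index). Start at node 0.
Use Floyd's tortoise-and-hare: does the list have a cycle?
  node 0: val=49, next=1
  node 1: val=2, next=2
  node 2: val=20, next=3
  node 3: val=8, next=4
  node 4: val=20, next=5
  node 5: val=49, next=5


Floyd's tortoise (slow, +1) and hare (fast, +2):
  init: slow=0, fast=0
  step 1: slow=1, fast=2
  step 2: slow=2, fast=4
  step 3: slow=3, fast=5
  step 4: slow=4, fast=5
  step 5: slow=5, fast=5
  slow == fast at node 5: cycle detected

Cycle: yes


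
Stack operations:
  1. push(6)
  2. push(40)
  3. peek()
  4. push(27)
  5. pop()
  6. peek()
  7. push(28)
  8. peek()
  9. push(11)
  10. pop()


push(6) -> [6]
push(40) -> [6, 40]
peek()->40
push(27) -> [6, 40, 27]
pop()->27, [6, 40]
peek()->40
push(28) -> [6, 40, 28]
peek()->28
push(11) -> [6, 40, 28, 11]
pop()->11, [6, 40, 28]

Final stack: [6, 40, 28]


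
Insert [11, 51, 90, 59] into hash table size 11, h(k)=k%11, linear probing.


Insert 11: h=0 -> slot 0
Insert 51: h=7 -> slot 7
Insert 90: h=2 -> slot 2
Insert 59: h=4 -> slot 4

Table: [11, None, 90, None, 59, None, None, 51, None, None, None]


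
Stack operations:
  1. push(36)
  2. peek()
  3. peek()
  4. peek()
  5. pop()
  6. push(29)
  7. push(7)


push(36) -> [36]
peek()->36
peek()->36
peek()->36
pop()->36, []
push(29) -> [29]
push(7) -> [29, 7]

Final stack: [29, 7]


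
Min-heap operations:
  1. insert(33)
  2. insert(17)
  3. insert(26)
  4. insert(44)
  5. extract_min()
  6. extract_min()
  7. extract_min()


insert(33) -> [33]
insert(17) -> [17, 33]
insert(26) -> [17, 33, 26]
insert(44) -> [17, 33, 26, 44]
extract_min()->17, [26, 33, 44]
extract_min()->26, [33, 44]
extract_min()->33, [44]

Final heap: [44]


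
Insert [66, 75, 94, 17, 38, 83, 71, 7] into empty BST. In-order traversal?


Insert 66: root
Insert 75: R from 66
Insert 94: R from 66 -> R from 75
Insert 17: L from 66
Insert 38: L from 66 -> R from 17
Insert 83: R from 66 -> R from 75 -> L from 94
Insert 71: R from 66 -> L from 75
Insert 7: L from 66 -> L from 17

In-order: [7, 17, 38, 66, 71, 75, 83, 94]


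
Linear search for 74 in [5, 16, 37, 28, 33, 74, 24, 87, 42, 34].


i=0: 5!=74
i=1: 16!=74
i=2: 37!=74
i=3: 28!=74
i=4: 33!=74
i=5: 74==74 found!

Found at 5, 6 comps


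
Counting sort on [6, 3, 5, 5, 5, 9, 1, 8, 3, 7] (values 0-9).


Input: [6, 3, 5, 5, 5, 9, 1, 8, 3, 7]
Counts: [0, 1, 0, 2, 0, 3, 1, 1, 1, 1]

Sorted: [1, 3, 3, 5, 5, 5, 6, 7, 8, 9]


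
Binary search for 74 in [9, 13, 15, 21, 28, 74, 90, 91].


Step 1: lo=0, hi=7, mid=3, val=21
Step 2: lo=4, hi=7, mid=5, val=74

Found at index 5


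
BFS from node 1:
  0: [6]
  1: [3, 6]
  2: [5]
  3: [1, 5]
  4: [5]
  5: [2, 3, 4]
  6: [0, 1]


Visit 1, enqueue [3, 6]
Visit 3, enqueue [5]
Visit 6, enqueue [0]
Visit 5, enqueue [2, 4]
Visit 0, enqueue []
Visit 2, enqueue []
Visit 4, enqueue []

BFS order: [1, 3, 6, 5, 0, 2, 4]


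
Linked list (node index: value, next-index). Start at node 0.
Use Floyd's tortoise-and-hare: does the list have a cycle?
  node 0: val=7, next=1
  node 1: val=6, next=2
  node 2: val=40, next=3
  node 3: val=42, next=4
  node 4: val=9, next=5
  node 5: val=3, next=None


Floyd's tortoise (slow, +1) and hare (fast, +2):
  init: slow=0, fast=0
  step 1: slow=1, fast=2
  step 2: slow=2, fast=4
  step 3: fast 4->5->None, no cycle

Cycle: no


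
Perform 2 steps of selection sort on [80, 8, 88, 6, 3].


Initial: [80, 8, 88, 6, 3]
Step 1: min=3 at 4
  Swap: [3, 8, 88, 6, 80]
Step 2: min=6 at 3
  Swap: [3, 6, 88, 8, 80]

After 2 steps: [3, 6, 88, 8, 80]


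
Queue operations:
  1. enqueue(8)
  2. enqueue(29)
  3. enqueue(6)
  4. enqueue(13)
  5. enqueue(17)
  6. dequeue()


enqueue(8) -> [8]
enqueue(29) -> [8, 29]
enqueue(6) -> [8, 29, 6]
enqueue(13) -> [8, 29, 6, 13]
enqueue(17) -> [8, 29, 6, 13, 17]
dequeue()->8, [29, 6, 13, 17]

Final queue: [29, 6, 13, 17]


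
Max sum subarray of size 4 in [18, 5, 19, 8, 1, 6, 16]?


[0:4]: 50
[1:5]: 33
[2:6]: 34
[3:7]: 31

Max: 50 at [0:4]


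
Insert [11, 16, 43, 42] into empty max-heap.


Insert 11: [11]
Insert 16: [16, 11]
Insert 43: [43, 11, 16]
Insert 42: [43, 42, 16, 11]

Final heap: [43, 42, 16, 11]


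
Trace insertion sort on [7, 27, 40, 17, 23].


Initial: [7, 27, 40, 17, 23]
Insert 27: [7, 27, 40, 17, 23]
Insert 40: [7, 27, 40, 17, 23]
Insert 17: [7, 17, 27, 40, 23]
Insert 23: [7, 17, 23, 27, 40]

Sorted: [7, 17, 23, 27, 40]


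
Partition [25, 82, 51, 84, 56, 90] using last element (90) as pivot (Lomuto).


Pivot: 90
  25 <= 90: advance i (no swap)
  82 <= 90: advance i (no swap)
  51 <= 90: advance i (no swap)
  84 <= 90: advance i (no swap)
  56 <= 90: advance i (no swap)
Place pivot at 5: [25, 82, 51, 84, 56, 90]

Partitioned: [25, 82, 51, 84, 56, 90]


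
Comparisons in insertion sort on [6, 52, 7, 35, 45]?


Algorithm: insertion sort
Input: [6, 52, 7, 35, 45]
Sorted: [6, 7, 35, 45, 52]

7


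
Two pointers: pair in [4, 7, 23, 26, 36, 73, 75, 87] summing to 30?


lo=0(4)+hi=7(87)=91
lo=0(4)+hi=6(75)=79
lo=0(4)+hi=5(73)=77
lo=0(4)+hi=4(36)=40
lo=0(4)+hi=3(26)=30

Yes: 4+26=30


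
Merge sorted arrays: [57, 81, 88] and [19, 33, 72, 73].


Take 19 from B
Take 33 from B
Take 57 from A
Take 72 from B
Take 73 from B

Merged: [19, 33, 57, 72, 73, 81, 88]


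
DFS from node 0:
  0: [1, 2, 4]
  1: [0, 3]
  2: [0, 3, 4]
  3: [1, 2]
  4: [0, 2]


Visit 0, push [4, 2, 1]
Visit 1, push [3]
Visit 3, push [2]
Visit 2, push [4]
Visit 4, push []

DFS order: [0, 1, 3, 2, 4]


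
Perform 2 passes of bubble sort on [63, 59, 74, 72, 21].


Initial: [63, 59, 74, 72, 21]
Pass 1: [59, 63, 72, 21, 74] (3 swaps)
Pass 2: [59, 63, 21, 72, 74] (1 swaps)

After 2 passes: [59, 63, 21, 72, 74]


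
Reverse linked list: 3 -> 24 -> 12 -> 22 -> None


Step 1: curr=3, set curr.next=prev(None) | reversed so far: 3
Step 2: curr=24, set curr.next=prev(3) | reversed so far: 24 -> 3
Step 3: curr=12, set curr.next=prev(24) | reversed so far: 12 -> 24 -> 3
Step 4: curr=22, set curr.next=prev(12) | reversed so far: 22 -> 12 -> 24 -> 3

22 -> 12 -> 24 -> 3 -> None


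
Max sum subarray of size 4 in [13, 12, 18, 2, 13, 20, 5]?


[0:4]: 45
[1:5]: 45
[2:6]: 53
[3:7]: 40

Max: 53 at [2:6]


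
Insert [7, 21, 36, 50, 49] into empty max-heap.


Insert 7: [7]
Insert 21: [21, 7]
Insert 36: [36, 7, 21]
Insert 50: [50, 36, 21, 7]
Insert 49: [50, 49, 21, 7, 36]

Final heap: [50, 49, 21, 7, 36]


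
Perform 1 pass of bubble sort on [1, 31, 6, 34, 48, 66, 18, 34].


Initial: [1, 31, 6, 34, 48, 66, 18, 34]
Pass 1: [1, 6, 31, 34, 48, 18, 34, 66] (3 swaps)

After 1 pass: [1, 6, 31, 34, 48, 18, 34, 66]


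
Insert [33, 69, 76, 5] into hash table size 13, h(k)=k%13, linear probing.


Insert 33: h=7 -> slot 7
Insert 69: h=4 -> slot 4
Insert 76: h=11 -> slot 11
Insert 5: h=5 -> slot 5

Table: [None, None, None, None, 69, 5, None, 33, None, None, None, 76, None]


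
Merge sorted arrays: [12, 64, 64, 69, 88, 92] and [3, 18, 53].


Take 3 from B
Take 12 from A
Take 18 from B
Take 53 from B

Merged: [3, 12, 18, 53, 64, 64, 69, 88, 92]


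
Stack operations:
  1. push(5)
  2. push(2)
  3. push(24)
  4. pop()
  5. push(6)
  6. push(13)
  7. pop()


push(5) -> [5]
push(2) -> [5, 2]
push(24) -> [5, 2, 24]
pop()->24, [5, 2]
push(6) -> [5, 2, 6]
push(13) -> [5, 2, 6, 13]
pop()->13, [5, 2, 6]

Final stack: [5, 2, 6]


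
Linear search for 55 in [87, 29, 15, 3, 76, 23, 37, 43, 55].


i=0: 87!=55
i=1: 29!=55
i=2: 15!=55
i=3: 3!=55
i=4: 76!=55
i=5: 23!=55
i=6: 37!=55
i=7: 43!=55
i=8: 55==55 found!

Found at 8, 9 comps


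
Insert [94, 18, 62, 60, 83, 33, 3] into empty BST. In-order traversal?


Insert 94: root
Insert 18: L from 94
Insert 62: L from 94 -> R from 18
Insert 60: L from 94 -> R from 18 -> L from 62
Insert 83: L from 94 -> R from 18 -> R from 62
Insert 33: L from 94 -> R from 18 -> L from 62 -> L from 60
Insert 3: L from 94 -> L from 18

In-order: [3, 18, 33, 60, 62, 83, 94]


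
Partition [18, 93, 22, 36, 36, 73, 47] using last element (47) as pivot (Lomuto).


Pivot: 47
  18 <= 47: advance i (no swap)
  22 <= 47: swap -> [18, 22, 93, 36, 36, 73, 47]
  36 <= 47: swap -> [18, 22, 36, 93, 36, 73, 47]
  36 <= 47: swap -> [18, 22, 36, 36, 93, 73, 47]
Place pivot at 4: [18, 22, 36, 36, 47, 73, 93]

Partitioned: [18, 22, 36, 36, 47, 73, 93]


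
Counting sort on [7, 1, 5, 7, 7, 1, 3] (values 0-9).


Input: [7, 1, 5, 7, 7, 1, 3]
Counts: [0, 2, 0, 1, 0, 1, 0, 3, 0, 0]

Sorted: [1, 1, 3, 5, 7, 7, 7]


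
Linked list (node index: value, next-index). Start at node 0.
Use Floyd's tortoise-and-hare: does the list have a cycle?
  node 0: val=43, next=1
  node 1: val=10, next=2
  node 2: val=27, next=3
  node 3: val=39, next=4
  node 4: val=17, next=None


Floyd's tortoise (slow, +1) and hare (fast, +2):
  init: slow=0, fast=0
  step 1: slow=1, fast=2
  step 2: slow=2, fast=4
  step 3: fast -> None, no cycle

Cycle: no


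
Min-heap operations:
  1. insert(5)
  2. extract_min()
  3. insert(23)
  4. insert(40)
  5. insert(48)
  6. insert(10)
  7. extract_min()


insert(5) -> [5]
extract_min()->5, []
insert(23) -> [23]
insert(40) -> [23, 40]
insert(48) -> [23, 40, 48]
insert(10) -> [10, 23, 48, 40]
extract_min()->10, [23, 40, 48]

Final heap: [23, 40, 48]


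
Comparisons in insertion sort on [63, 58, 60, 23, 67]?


Algorithm: insertion sort
Input: [63, 58, 60, 23, 67]
Sorted: [23, 58, 60, 63, 67]

7


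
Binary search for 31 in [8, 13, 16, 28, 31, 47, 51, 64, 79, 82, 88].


Step 1: lo=0, hi=10, mid=5, val=47
Step 2: lo=0, hi=4, mid=2, val=16
Step 3: lo=3, hi=4, mid=3, val=28
Step 4: lo=4, hi=4, mid=4, val=31

Found at index 4


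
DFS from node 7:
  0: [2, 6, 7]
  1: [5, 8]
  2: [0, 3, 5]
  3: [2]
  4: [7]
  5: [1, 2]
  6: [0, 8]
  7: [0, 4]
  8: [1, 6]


Visit 7, push [4, 0]
Visit 0, push [6, 2]
Visit 2, push [5, 3]
Visit 3, push []
Visit 5, push [1]
Visit 1, push [8]
Visit 8, push [6]
Visit 6, push []
Visit 4, push []

DFS order: [7, 0, 2, 3, 5, 1, 8, 6, 4]


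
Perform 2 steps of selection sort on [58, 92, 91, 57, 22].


Initial: [58, 92, 91, 57, 22]
Step 1: min=22 at 4
  Swap: [22, 92, 91, 57, 58]
Step 2: min=57 at 3
  Swap: [22, 57, 91, 92, 58]

After 2 steps: [22, 57, 91, 92, 58]


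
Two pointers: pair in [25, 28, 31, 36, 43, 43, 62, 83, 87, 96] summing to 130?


lo=0(25)+hi=9(96)=121
lo=1(28)+hi=9(96)=124
lo=2(31)+hi=9(96)=127
lo=3(36)+hi=9(96)=132
lo=3(36)+hi=8(87)=123
lo=4(43)+hi=8(87)=130

Yes: 43+87=130


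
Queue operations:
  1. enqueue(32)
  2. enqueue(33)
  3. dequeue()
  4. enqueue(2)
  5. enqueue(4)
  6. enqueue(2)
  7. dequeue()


enqueue(32) -> [32]
enqueue(33) -> [32, 33]
dequeue()->32, [33]
enqueue(2) -> [33, 2]
enqueue(4) -> [33, 2, 4]
enqueue(2) -> [33, 2, 4, 2]
dequeue()->33, [2, 4, 2]

Final queue: [2, 4, 2]


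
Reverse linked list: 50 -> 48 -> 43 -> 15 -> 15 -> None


Step 1: curr=50, set curr.next=prev(None) | reversed so far: 50
Step 2: curr=48, set curr.next=prev(50) | reversed so far: 48 -> 50
Step 3: curr=43, set curr.next=prev(48) | reversed so far: 43 -> 48 -> 50
Step 4: curr=15, set curr.next=prev(43) | reversed so far: 15 -> 43 -> 48 -> 50
Step 5: curr=15, set curr.next=prev(15) | reversed so far: 15 -> 15 -> 43 -> 48 -> 50

15 -> 15 -> 43 -> 48 -> 50 -> None


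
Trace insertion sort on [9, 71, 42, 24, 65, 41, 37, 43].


Initial: [9, 71, 42, 24, 65, 41, 37, 43]
Insert 71: [9, 71, 42, 24, 65, 41, 37, 43]
Insert 42: [9, 42, 71, 24, 65, 41, 37, 43]
Insert 24: [9, 24, 42, 71, 65, 41, 37, 43]
Insert 65: [9, 24, 42, 65, 71, 41, 37, 43]
Insert 41: [9, 24, 41, 42, 65, 71, 37, 43]
Insert 37: [9, 24, 37, 41, 42, 65, 71, 43]
Insert 43: [9, 24, 37, 41, 42, 43, 65, 71]

Sorted: [9, 24, 37, 41, 42, 43, 65, 71]


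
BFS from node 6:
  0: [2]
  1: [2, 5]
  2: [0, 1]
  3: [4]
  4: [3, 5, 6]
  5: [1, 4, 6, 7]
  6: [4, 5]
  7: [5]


Visit 6, enqueue [4, 5]
Visit 4, enqueue [3]
Visit 5, enqueue [1, 7]
Visit 3, enqueue []
Visit 1, enqueue [2]
Visit 7, enqueue []
Visit 2, enqueue [0]
Visit 0, enqueue []

BFS order: [6, 4, 5, 3, 1, 7, 2, 0]


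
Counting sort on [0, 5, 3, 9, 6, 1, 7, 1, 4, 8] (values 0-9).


Input: [0, 5, 3, 9, 6, 1, 7, 1, 4, 8]
Counts: [1, 2, 0, 1, 1, 1, 1, 1, 1, 1]

Sorted: [0, 1, 1, 3, 4, 5, 6, 7, 8, 9]


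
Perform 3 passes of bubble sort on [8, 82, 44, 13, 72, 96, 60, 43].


Initial: [8, 82, 44, 13, 72, 96, 60, 43]
Pass 1: [8, 44, 13, 72, 82, 60, 43, 96] (5 swaps)
Pass 2: [8, 13, 44, 72, 60, 43, 82, 96] (3 swaps)
Pass 3: [8, 13, 44, 60, 43, 72, 82, 96] (2 swaps)

After 3 passes: [8, 13, 44, 60, 43, 72, 82, 96]


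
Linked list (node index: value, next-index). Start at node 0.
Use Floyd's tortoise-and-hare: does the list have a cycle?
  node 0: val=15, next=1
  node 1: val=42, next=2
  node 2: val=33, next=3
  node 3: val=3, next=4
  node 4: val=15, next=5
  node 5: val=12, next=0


Floyd's tortoise (slow, +1) and hare (fast, +2):
  init: slow=0, fast=0
  step 1: slow=1, fast=2
  step 2: slow=2, fast=4
  step 3: slow=3, fast=0
  step 4: slow=4, fast=2
  step 5: slow=5, fast=4
  step 6: slow=0, fast=0
  slow == fast at node 0: cycle detected

Cycle: yes


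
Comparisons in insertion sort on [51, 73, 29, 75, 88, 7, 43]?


Algorithm: insertion sort
Input: [51, 73, 29, 75, 88, 7, 43]
Sorted: [7, 29, 43, 51, 73, 75, 88]

15


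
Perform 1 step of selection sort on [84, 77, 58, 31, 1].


Initial: [84, 77, 58, 31, 1]
Step 1: min=1 at 4
  Swap: [1, 77, 58, 31, 84]

After 1 step: [1, 77, 58, 31, 84]


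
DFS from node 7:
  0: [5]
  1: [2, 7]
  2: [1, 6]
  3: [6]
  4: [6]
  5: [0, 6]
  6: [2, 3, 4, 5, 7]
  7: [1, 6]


Visit 7, push [6, 1]
Visit 1, push [2]
Visit 2, push [6]
Visit 6, push [5, 4, 3]
Visit 3, push []
Visit 4, push []
Visit 5, push [0]
Visit 0, push []

DFS order: [7, 1, 2, 6, 3, 4, 5, 0]


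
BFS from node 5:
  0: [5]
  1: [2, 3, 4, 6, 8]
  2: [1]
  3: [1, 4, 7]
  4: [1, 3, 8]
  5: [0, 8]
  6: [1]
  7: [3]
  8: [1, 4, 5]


Visit 5, enqueue [0, 8]
Visit 0, enqueue []
Visit 8, enqueue [1, 4]
Visit 1, enqueue [2, 3, 6]
Visit 4, enqueue []
Visit 2, enqueue []
Visit 3, enqueue [7]
Visit 6, enqueue []
Visit 7, enqueue []

BFS order: [5, 0, 8, 1, 4, 2, 3, 6, 7]


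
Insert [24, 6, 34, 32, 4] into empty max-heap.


Insert 24: [24]
Insert 6: [24, 6]
Insert 34: [34, 6, 24]
Insert 32: [34, 32, 24, 6]
Insert 4: [34, 32, 24, 6, 4]

Final heap: [34, 32, 24, 6, 4]


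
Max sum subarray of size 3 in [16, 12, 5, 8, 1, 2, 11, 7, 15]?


[0:3]: 33
[1:4]: 25
[2:5]: 14
[3:6]: 11
[4:7]: 14
[5:8]: 20
[6:9]: 33

Max: 33 at [0:3]


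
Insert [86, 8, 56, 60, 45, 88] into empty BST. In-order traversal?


Insert 86: root
Insert 8: L from 86
Insert 56: L from 86 -> R from 8
Insert 60: L from 86 -> R from 8 -> R from 56
Insert 45: L from 86 -> R from 8 -> L from 56
Insert 88: R from 86

In-order: [8, 45, 56, 60, 86, 88]


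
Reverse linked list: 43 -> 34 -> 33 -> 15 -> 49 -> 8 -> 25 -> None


Step 1: curr=43, set curr.next=prev(None) | reversed so far: 43
Step 2: curr=34, set curr.next=prev(43) | reversed so far: 34 -> 43
Step 3: curr=33, set curr.next=prev(34) | reversed so far: 33 -> 34 -> 43
Step 4: curr=15, set curr.next=prev(33) | reversed so far: 15 -> 33 -> 34 -> 43
Step 5: curr=49, set curr.next=prev(15) | reversed so far: 49 -> 15 -> 33 -> 34 -> 43
Step 6: curr=8, set curr.next=prev(49) | reversed so far: 8 -> 49 -> 15 -> 33 -> 34 -> 43
Step 7: curr=25, set curr.next=prev(8) | reversed so far: 25 -> 8 -> 49 -> 15 -> 33 -> 34 -> 43

25 -> 8 -> 49 -> 15 -> 33 -> 34 -> 43 -> None


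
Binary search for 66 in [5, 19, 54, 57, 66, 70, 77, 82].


Step 1: lo=0, hi=7, mid=3, val=57
Step 2: lo=4, hi=7, mid=5, val=70
Step 3: lo=4, hi=4, mid=4, val=66

Found at index 4


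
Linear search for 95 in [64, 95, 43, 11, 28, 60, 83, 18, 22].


i=0: 64!=95
i=1: 95==95 found!

Found at 1, 2 comps


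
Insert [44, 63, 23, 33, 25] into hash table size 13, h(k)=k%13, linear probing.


Insert 44: h=5 -> slot 5
Insert 63: h=11 -> slot 11
Insert 23: h=10 -> slot 10
Insert 33: h=7 -> slot 7
Insert 25: h=12 -> slot 12

Table: [None, None, None, None, None, 44, None, 33, None, None, 23, 63, 25]


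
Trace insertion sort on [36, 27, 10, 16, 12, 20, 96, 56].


Initial: [36, 27, 10, 16, 12, 20, 96, 56]
Insert 27: [27, 36, 10, 16, 12, 20, 96, 56]
Insert 10: [10, 27, 36, 16, 12, 20, 96, 56]
Insert 16: [10, 16, 27, 36, 12, 20, 96, 56]
Insert 12: [10, 12, 16, 27, 36, 20, 96, 56]
Insert 20: [10, 12, 16, 20, 27, 36, 96, 56]
Insert 96: [10, 12, 16, 20, 27, 36, 96, 56]
Insert 56: [10, 12, 16, 20, 27, 36, 56, 96]

Sorted: [10, 12, 16, 20, 27, 36, 56, 96]


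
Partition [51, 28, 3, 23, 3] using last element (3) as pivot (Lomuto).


Pivot: 3
  3 <= 3: swap -> [3, 28, 51, 23, 3]
Place pivot at 1: [3, 3, 51, 23, 28]

Partitioned: [3, 3, 51, 23, 28]


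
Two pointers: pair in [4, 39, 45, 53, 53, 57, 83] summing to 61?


lo=0(4)+hi=6(83)=87
lo=0(4)+hi=5(57)=61

Yes: 4+57=61


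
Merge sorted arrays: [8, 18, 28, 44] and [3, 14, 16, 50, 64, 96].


Take 3 from B
Take 8 from A
Take 14 from B
Take 16 from B
Take 18 from A
Take 28 from A
Take 44 from A

Merged: [3, 8, 14, 16, 18, 28, 44, 50, 64, 96]


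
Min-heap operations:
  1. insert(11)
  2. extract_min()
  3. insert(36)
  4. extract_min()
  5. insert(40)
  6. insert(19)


insert(11) -> [11]
extract_min()->11, []
insert(36) -> [36]
extract_min()->36, []
insert(40) -> [40]
insert(19) -> [19, 40]

Final heap: [19, 40]


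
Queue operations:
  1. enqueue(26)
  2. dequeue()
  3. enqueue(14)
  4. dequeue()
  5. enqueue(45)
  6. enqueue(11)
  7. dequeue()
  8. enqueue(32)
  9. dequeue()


enqueue(26) -> [26]
dequeue()->26, []
enqueue(14) -> [14]
dequeue()->14, []
enqueue(45) -> [45]
enqueue(11) -> [45, 11]
dequeue()->45, [11]
enqueue(32) -> [11, 32]
dequeue()->11, [32]

Final queue: [32]


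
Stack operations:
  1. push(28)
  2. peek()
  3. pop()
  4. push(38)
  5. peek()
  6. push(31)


push(28) -> [28]
peek()->28
pop()->28, []
push(38) -> [38]
peek()->38
push(31) -> [38, 31]

Final stack: [38, 31]


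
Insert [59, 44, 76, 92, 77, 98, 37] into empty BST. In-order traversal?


Insert 59: root
Insert 44: L from 59
Insert 76: R from 59
Insert 92: R from 59 -> R from 76
Insert 77: R from 59 -> R from 76 -> L from 92
Insert 98: R from 59 -> R from 76 -> R from 92
Insert 37: L from 59 -> L from 44

In-order: [37, 44, 59, 76, 77, 92, 98]


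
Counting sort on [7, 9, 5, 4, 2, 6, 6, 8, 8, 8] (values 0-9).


Input: [7, 9, 5, 4, 2, 6, 6, 8, 8, 8]
Counts: [0, 0, 1, 0, 1, 1, 2, 1, 3, 1]

Sorted: [2, 4, 5, 6, 6, 7, 8, 8, 8, 9]


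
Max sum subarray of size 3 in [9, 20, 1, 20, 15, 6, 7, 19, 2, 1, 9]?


[0:3]: 30
[1:4]: 41
[2:5]: 36
[3:6]: 41
[4:7]: 28
[5:8]: 32
[6:9]: 28
[7:10]: 22
[8:11]: 12

Max: 41 at [1:4]


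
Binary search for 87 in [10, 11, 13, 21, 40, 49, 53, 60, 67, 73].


Step 1: lo=0, hi=9, mid=4, val=40
Step 2: lo=5, hi=9, mid=7, val=60
Step 3: lo=8, hi=9, mid=8, val=67
Step 4: lo=9, hi=9, mid=9, val=73

Not found


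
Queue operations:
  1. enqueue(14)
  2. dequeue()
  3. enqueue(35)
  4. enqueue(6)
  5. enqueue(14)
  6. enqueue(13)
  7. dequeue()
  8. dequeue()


enqueue(14) -> [14]
dequeue()->14, []
enqueue(35) -> [35]
enqueue(6) -> [35, 6]
enqueue(14) -> [35, 6, 14]
enqueue(13) -> [35, 6, 14, 13]
dequeue()->35, [6, 14, 13]
dequeue()->6, [14, 13]

Final queue: [14, 13]


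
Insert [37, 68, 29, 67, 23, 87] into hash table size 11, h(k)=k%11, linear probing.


Insert 37: h=4 -> slot 4
Insert 68: h=2 -> slot 2
Insert 29: h=7 -> slot 7
Insert 67: h=1 -> slot 1
Insert 23: h=1, 2 probes -> slot 3
Insert 87: h=10 -> slot 10

Table: [None, 67, 68, 23, 37, None, None, 29, None, None, 87]


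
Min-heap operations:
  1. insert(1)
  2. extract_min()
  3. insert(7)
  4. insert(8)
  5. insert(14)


insert(1) -> [1]
extract_min()->1, []
insert(7) -> [7]
insert(8) -> [7, 8]
insert(14) -> [7, 8, 14]

Final heap: [7, 8, 14]


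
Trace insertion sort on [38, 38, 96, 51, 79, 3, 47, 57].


Initial: [38, 38, 96, 51, 79, 3, 47, 57]
Insert 38: [38, 38, 96, 51, 79, 3, 47, 57]
Insert 96: [38, 38, 96, 51, 79, 3, 47, 57]
Insert 51: [38, 38, 51, 96, 79, 3, 47, 57]
Insert 79: [38, 38, 51, 79, 96, 3, 47, 57]
Insert 3: [3, 38, 38, 51, 79, 96, 47, 57]
Insert 47: [3, 38, 38, 47, 51, 79, 96, 57]
Insert 57: [3, 38, 38, 47, 51, 57, 79, 96]

Sorted: [3, 38, 38, 47, 51, 57, 79, 96]


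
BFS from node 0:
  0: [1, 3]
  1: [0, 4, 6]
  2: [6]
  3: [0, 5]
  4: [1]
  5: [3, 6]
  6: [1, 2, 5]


Visit 0, enqueue [1, 3]
Visit 1, enqueue [4, 6]
Visit 3, enqueue [5]
Visit 4, enqueue []
Visit 6, enqueue [2]
Visit 5, enqueue []
Visit 2, enqueue []

BFS order: [0, 1, 3, 4, 6, 5, 2]


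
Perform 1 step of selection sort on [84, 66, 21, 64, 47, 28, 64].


Initial: [84, 66, 21, 64, 47, 28, 64]
Step 1: min=21 at 2
  Swap: [21, 66, 84, 64, 47, 28, 64]

After 1 step: [21, 66, 84, 64, 47, 28, 64]


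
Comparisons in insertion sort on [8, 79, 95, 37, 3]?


Algorithm: insertion sort
Input: [8, 79, 95, 37, 3]
Sorted: [3, 8, 37, 79, 95]

9


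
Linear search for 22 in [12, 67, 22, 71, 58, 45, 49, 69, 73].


i=0: 12!=22
i=1: 67!=22
i=2: 22==22 found!

Found at 2, 3 comps


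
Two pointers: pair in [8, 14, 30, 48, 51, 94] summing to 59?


lo=0(8)+hi=5(94)=102
lo=0(8)+hi=4(51)=59

Yes: 8+51=59


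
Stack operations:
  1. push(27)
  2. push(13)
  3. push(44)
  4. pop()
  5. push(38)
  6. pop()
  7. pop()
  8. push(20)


push(27) -> [27]
push(13) -> [27, 13]
push(44) -> [27, 13, 44]
pop()->44, [27, 13]
push(38) -> [27, 13, 38]
pop()->38, [27, 13]
pop()->13, [27]
push(20) -> [27, 20]

Final stack: [27, 20]


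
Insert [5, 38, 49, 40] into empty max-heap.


Insert 5: [5]
Insert 38: [38, 5]
Insert 49: [49, 5, 38]
Insert 40: [49, 40, 38, 5]

Final heap: [49, 40, 38, 5]


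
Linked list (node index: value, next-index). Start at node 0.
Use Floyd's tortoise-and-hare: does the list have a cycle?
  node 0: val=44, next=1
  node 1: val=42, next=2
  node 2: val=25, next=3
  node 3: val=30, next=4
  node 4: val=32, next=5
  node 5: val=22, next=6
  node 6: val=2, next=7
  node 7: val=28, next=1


Floyd's tortoise (slow, +1) and hare (fast, +2):
  init: slow=0, fast=0
  step 1: slow=1, fast=2
  step 2: slow=2, fast=4
  step 3: slow=3, fast=6
  step 4: slow=4, fast=1
  step 5: slow=5, fast=3
  step 6: slow=6, fast=5
  step 7: slow=7, fast=7
  slow == fast at node 7: cycle detected

Cycle: yes


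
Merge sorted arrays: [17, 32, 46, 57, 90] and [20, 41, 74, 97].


Take 17 from A
Take 20 from B
Take 32 from A
Take 41 from B
Take 46 from A
Take 57 from A
Take 74 from B
Take 90 from A

Merged: [17, 20, 32, 41, 46, 57, 74, 90, 97]


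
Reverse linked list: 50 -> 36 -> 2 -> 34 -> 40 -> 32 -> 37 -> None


Step 1: curr=50, set curr.next=prev(None) | reversed so far: 50
Step 2: curr=36, set curr.next=prev(50) | reversed so far: 36 -> 50
Step 3: curr=2, set curr.next=prev(36) | reversed so far: 2 -> 36 -> 50
Step 4: curr=34, set curr.next=prev(2) | reversed so far: 34 -> 2 -> 36 -> 50
Step 5: curr=40, set curr.next=prev(34) | reversed so far: 40 -> 34 -> 2 -> 36 -> 50
Step 6: curr=32, set curr.next=prev(40) | reversed so far: 32 -> 40 -> 34 -> 2 -> 36 -> 50
Step 7: curr=37, set curr.next=prev(32) | reversed so far: 37 -> 32 -> 40 -> 34 -> 2 -> 36 -> 50

37 -> 32 -> 40 -> 34 -> 2 -> 36 -> 50 -> None


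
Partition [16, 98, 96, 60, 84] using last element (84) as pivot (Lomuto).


Pivot: 84
  16 <= 84: advance i (no swap)
  60 <= 84: swap -> [16, 60, 96, 98, 84]
Place pivot at 2: [16, 60, 84, 98, 96]

Partitioned: [16, 60, 84, 98, 96]


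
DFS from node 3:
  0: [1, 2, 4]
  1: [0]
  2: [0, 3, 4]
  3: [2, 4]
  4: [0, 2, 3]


Visit 3, push [4, 2]
Visit 2, push [4, 0]
Visit 0, push [4, 1]
Visit 1, push []
Visit 4, push []

DFS order: [3, 2, 0, 1, 4]


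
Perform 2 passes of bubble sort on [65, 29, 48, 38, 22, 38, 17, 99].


Initial: [65, 29, 48, 38, 22, 38, 17, 99]
Pass 1: [29, 48, 38, 22, 38, 17, 65, 99] (6 swaps)
Pass 2: [29, 38, 22, 38, 17, 48, 65, 99] (4 swaps)

After 2 passes: [29, 38, 22, 38, 17, 48, 65, 99]


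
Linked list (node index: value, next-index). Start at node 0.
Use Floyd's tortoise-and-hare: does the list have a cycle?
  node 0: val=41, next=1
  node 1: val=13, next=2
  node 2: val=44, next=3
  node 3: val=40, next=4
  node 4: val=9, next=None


Floyd's tortoise (slow, +1) and hare (fast, +2):
  init: slow=0, fast=0
  step 1: slow=1, fast=2
  step 2: slow=2, fast=4
  step 3: fast -> None, no cycle

Cycle: no


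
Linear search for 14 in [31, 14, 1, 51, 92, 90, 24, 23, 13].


i=0: 31!=14
i=1: 14==14 found!

Found at 1, 2 comps


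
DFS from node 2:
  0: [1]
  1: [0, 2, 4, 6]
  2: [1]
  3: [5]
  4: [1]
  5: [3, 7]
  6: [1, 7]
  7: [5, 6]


Visit 2, push [1]
Visit 1, push [6, 4, 0]
Visit 0, push []
Visit 4, push []
Visit 6, push [7]
Visit 7, push [5]
Visit 5, push [3]
Visit 3, push []

DFS order: [2, 1, 0, 4, 6, 7, 5, 3]


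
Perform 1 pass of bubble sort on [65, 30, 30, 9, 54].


Initial: [65, 30, 30, 9, 54]
Pass 1: [30, 30, 9, 54, 65] (4 swaps)

After 1 pass: [30, 30, 9, 54, 65]


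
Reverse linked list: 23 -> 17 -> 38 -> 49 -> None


Step 1: curr=23, set curr.next=prev(None) | reversed so far: 23
Step 2: curr=17, set curr.next=prev(23) | reversed so far: 17 -> 23
Step 3: curr=38, set curr.next=prev(17) | reversed so far: 38 -> 17 -> 23
Step 4: curr=49, set curr.next=prev(38) | reversed so far: 49 -> 38 -> 17 -> 23

49 -> 38 -> 17 -> 23 -> None


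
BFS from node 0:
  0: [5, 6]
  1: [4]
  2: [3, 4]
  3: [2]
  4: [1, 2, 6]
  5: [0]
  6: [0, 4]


Visit 0, enqueue [5, 6]
Visit 5, enqueue []
Visit 6, enqueue [4]
Visit 4, enqueue [1, 2]
Visit 1, enqueue []
Visit 2, enqueue [3]
Visit 3, enqueue []

BFS order: [0, 5, 6, 4, 1, 2, 3]


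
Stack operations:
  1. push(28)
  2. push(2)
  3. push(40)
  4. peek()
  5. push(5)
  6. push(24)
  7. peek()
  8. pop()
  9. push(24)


push(28) -> [28]
push(2) -> [28, 2]
push(40) -> [28, 2, 40]
peek()->40
push(5) -> [28, 2, 40, 5]
push(24) -> [28, 2, 40, 5, 24]
peek()->24
pop()->24, [28, 2, 40, 5]
push(24) -> [28, 2, 40, 5, 24]

Final stack: [28, 2, 40, 5, 24]


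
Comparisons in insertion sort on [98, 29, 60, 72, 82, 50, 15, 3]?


Algorithm: insertion sort
Input: [98, 29, 60, 72, 82, 50, 15, 3]
Sorted: [3, 15, 29, 50, 60, 72, 82, 98]

25


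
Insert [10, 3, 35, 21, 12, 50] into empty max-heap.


Insert 10: [10]
Insert 3: [10, 3]
Insert 35: [35, 3, 10]
Insert 21: [35, 21, 10, 3]
Insert 12: [35, 21, 10, 3, 12]
Insert 50: [50, 21, 35, 3, 12, 10]

Final heap: [50, 21, 35, 3, 12, 10]


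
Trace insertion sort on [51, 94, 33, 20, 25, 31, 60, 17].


Initial: [51, 94, 33, 20, 25, 31, 60, 17]
Insert 94: [51, 94, 33, 20, 25, 31, 60, 17]
Insert 33: [33, 51, 94, 20, 25, 31, 60, 17]
Insert 20: [20, 33, 51, 94, 25, 31, 60, 17]
Insert 25: [20, 25, 33, 51, 94, 31, 60, 17]
Insert 31: [20, 25, 31, 33, 51, 94, 60, 17]
Insert 60: [20, 25, 31, 33, 51, 60, 94, 17]
Insert 17: [17, 20, 25, 31, 33, 51, 60, 94]

Sorted: [17, 20, 25, 31, 33, 51, 60, 94]


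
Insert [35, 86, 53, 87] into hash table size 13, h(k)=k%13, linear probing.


Insert 35: h=9 -> slot 9
Insert 86: h=8 -> slot 8
Insert 53: h=1 -> slot 1
Insert 87: h=9, 1 probes -> slot 10

Table: [None, 53, None, None, None, None, None, None, 86, 35, 87, None, None]


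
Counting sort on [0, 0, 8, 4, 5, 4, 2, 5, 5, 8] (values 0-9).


Input: [0, 0, 8, 4, 5, 4, 2, 5, 5, 8]
Counts: [2, 0, 1, 0, 2, 3, 0, 0, 2, 0]

Sorted: [0, 0, 2, 4, 4, 5, 5, 5, 8, 8]


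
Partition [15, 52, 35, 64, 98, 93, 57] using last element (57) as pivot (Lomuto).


Pivot: 57
  15 <= 57: advance i (no swap)
  52 <= 57: advance i (no swap)
  35 <= 57: advance i (no swap)
Place pivot at 3: [15, 52, 35, 57, 98, 93, 64]

Partitioned: [15, 52, 35, 57, 98, 93, 64]


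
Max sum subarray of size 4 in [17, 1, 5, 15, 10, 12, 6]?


[0:4]: 38
[1:5]: 31
[2:6]: 42
[3:7]: 43

Max: 43 at [3:7]


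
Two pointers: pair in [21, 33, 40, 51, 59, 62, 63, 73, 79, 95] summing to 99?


lo=0(21)+hi=9(95)=116
lo=0(21)+hi=8(79)=100
lo=0(21)+hi=7(73)=94
lo=1(33)+hi=7(73)=106
lo=1(33)+hi=6(63)=96
lo=2(40)+hi=6(63)=103
lo=2(40)+hi=5(62)=102
lo=2(40)+hi=4(59)=99

Yes: 40+59=99


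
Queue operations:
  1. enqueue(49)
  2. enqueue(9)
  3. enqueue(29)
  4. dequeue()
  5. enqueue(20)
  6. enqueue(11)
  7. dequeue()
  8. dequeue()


enqueue(49) -> [49]
enqueue(9) -> [49, 9]
enqueue(29) -> [49, 9, 29]
dequeue()->49, [9, 29]
enqueue(20) -> [9, 29, 20]
enqueue(11) -> [9, 29, 20, 11]
dequeue()->9, [29, 20, 11]
dequeue()->29, [20, 11]

Final queue: [20, 11]


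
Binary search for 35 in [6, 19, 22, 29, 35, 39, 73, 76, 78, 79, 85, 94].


Step 1: lo=0, hi=11, mid=5, val=39
Step 2: lo=0, hi=4, mid=2, val=22
Step 3: lo=3, hi=4, mid=3, val=29
Step 4: lo=4, hi=4, mid=4, val=35

Found at index 4


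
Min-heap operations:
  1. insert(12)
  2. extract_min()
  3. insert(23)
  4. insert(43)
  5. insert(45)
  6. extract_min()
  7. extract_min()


insert(12) -> [12]
extract_min()->12, []
insert(23) -> [23]
insert(43) -> [23, 43]
insert(45) -> [23, 43, 45]
extract_min()->23, [43, 45]
extract_min()->43, [45]

Final heap: [45]
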